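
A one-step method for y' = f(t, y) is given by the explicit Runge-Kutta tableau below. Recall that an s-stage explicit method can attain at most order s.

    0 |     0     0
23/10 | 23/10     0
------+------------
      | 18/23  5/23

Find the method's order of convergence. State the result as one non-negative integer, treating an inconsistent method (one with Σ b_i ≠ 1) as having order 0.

2

b = (18/23, 5/23)
c = (0, 23/10)
Σ b_i: 18/23·1 + 5/23·1 = 1 ✓
b·c: 5/23·23/10 = 1/2 ✓; 2 stages ⇒ order 2.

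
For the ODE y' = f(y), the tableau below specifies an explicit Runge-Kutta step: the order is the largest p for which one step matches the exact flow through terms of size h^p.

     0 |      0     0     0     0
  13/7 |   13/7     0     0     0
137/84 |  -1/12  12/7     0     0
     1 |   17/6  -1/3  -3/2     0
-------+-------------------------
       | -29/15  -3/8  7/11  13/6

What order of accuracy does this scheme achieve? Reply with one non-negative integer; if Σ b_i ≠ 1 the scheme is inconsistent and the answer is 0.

0

b = (-29/15, -3/8, 7/11, 13/6)
c = (0, 13/7, 137/84, 1)
Ac = (0, 0, 156/49, -515/168)
Σ b_i: (-29/15)·1 + (-3/8)·1 + 7/11·1 + 13/6·1 = 653/1320 ≠ 1 ⇒ order 0.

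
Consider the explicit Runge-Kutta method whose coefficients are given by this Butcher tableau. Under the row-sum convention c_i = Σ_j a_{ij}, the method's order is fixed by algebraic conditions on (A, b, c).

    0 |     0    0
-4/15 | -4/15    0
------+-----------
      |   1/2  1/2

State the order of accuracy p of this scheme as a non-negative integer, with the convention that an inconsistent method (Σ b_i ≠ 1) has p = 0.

1

b = (1/2, 1/2)
c = (0, -4/15)
Σ b_i: 1/2·1 + 1/2·1 = 1 ✓
b·c: 1/2·(-4/15) = -2/15 ≠ 1/2 ⇒ order 1.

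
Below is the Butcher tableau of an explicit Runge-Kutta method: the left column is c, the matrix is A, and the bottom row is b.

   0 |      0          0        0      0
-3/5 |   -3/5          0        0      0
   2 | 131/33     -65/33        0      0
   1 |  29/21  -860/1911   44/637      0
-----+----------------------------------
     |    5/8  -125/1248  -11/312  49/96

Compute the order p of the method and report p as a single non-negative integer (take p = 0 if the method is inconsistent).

b = (5/8, -125/1248, -11/312, 49/96)
c = (0, -3/5, 2, 1)
Ac = (0, 0, 13/11, 20/49)
Σ b_i: 5/8·1 + (-125/1248)·1 + (-11/312)·1 + 49/96·1 = 1 ✓
b·c: (-125/1248)·(-3/5) + (-11/312)·2 + 49/96·1 = 1/2 ✓
b·c²: (-125/1248)·9/25 + (-11/312)·4 + 49/96·1 = 1/3 ✓
b·Ac: (-11/312)·13/11 + 49/96·20/49 = 1/6 ✓
b·c³: (-125/1248)·(-27/125) + (-11/312)·8 + 49/96·1 = 1/4 ✓
b·(c∘Ac): (-11/312)·26/11 + 49/96·20/49 = 1/8 ✓
b·Ac²: (-11/312)·(-39/55) + 49/96·4/35 = 1/12 ✓
b·A²c: 49/96·4/49 = 1/24 ✓; 4 stages ⇒ order 4.

4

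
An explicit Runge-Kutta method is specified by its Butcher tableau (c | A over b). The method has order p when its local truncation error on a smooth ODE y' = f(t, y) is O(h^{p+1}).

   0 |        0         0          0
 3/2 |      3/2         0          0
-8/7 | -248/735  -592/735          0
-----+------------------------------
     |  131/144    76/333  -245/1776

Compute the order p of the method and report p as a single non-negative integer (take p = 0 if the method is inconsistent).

b = (131/144, 76/333, -245/1776)
c = (0, 3/2, -8/7)
Ac = (0, 0, -296/245)
Σ b_i: 131/144·1 + 76/333·1 + (-245/1776)·1 = 1 ✓
b·c: 76/333·3/2 + (-245/1776)·(-8/7) = 1/2 ✓
b·c²: 76/333·9/4 + (-245/1776)·64/49 = 1/3 ✓
b·Ac: (-245/1776)·(-296/245) = 1/6 ✓; 3 stages ⇒ order 3.

3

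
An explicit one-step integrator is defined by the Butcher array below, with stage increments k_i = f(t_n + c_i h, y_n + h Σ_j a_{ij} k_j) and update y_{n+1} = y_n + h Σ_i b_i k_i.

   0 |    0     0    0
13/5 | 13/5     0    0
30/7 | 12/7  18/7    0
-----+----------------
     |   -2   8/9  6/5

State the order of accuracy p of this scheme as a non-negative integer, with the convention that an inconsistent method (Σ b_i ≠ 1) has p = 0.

0

b = (-2, 8/9, 6/5)
c = (0, 13/5, 30/7)
Ac = (0, 0, 234/35)
Σ b_i: (-2)·1 + 8/9·1 + 6/5·1 = 4/45 ≠ 1 ⇒ order 0.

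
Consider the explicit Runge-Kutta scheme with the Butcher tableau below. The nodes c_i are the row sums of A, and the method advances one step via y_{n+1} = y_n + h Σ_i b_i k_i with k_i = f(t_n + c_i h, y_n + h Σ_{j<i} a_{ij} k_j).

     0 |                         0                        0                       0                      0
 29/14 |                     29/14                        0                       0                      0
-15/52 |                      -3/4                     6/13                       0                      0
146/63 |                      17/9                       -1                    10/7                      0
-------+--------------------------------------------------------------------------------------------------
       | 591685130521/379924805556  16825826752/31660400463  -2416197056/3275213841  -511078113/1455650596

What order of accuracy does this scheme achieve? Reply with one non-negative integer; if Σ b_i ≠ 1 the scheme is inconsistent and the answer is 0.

b = (591685130521/379924805556, 16825826752/31660400463, -2416197056/3275213841, -511078113/1455650596)
c = (0, 29/14, -15/52, 146/63)
Ac = (0, 0, 87/91, -226/91)
Σ b_i: 591685130521/379924805556·1 + 16825826752/31660400463·1 + (-2416197056/3275213841)·1 + (-511078113/1455650596)·1 = 1 ✓
b·c: 16825826752/31660400463·29/14 + (-2416197056/3275213841)·(-15/52) + (-511078113/1455650596)·146/63 = 1/2 ✓
b·c²: 16825826752/31660400463·841/196 + (-2416197056/3275213841)·225/2704 + (-511078113/1455650596)·21316/3969 = 1/3 ✓
b·Ac: (-2416197056/3275213841)·87/91 + (-511078113/1455650596)·(-226/91) = 1/6 ✓
b·c³: 16825826752/31660400463·24389/2744 + (-2416197056/3275213841)·(-3375/140608) + (-511078113/1455650596)·3112136/250047 = 2324675211385/6258933650151 ≠ 1/4 ⇒ order 3.
b·(c∘Ac): (-2416197056/3275213841)·(-1305/4732) + (-511078113/1455650596)·(-32996/5733) = 5665865843/2547388543 ≠ 1/8
b·Ac²: (-2416197056/3275213841)·2523/1274 + (-511078113/1455650596)·(-276383/66248) = 12081183559/3179140901664 ≠ 1/12
b·A²c: (-511078113/1455650596)·870/637 = -2443065705/5094777086 ≠ 1/24

3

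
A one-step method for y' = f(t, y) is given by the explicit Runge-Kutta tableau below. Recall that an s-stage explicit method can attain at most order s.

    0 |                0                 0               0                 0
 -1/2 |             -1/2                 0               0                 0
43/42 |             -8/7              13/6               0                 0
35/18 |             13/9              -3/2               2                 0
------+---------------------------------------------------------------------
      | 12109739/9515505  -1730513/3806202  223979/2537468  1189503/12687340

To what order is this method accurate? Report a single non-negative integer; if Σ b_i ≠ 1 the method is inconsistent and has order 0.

3

b = (12109739/9515505, -1730513/3806202, 223979/2537468, 1189503/12687340)
c = (0, -1/2, 43/42, 35/18)
Ac = (0, 0, -13/12, 235/84)
Σ b_i: 12109739/9515505·1 + (-1730513/3806202)·1 + 223979/2537468·1 + 1189503/12687340·1 = 1 ✓
b·c: (-1730513/3806202)·(-1/2) + 223979/2537468·43/42 + 1189503/12687340·35/18 = 1/2 ✓
b·c²: (-1730513/3806202)·1/4 + 223979/2537468·1849/1764 + 1189503/12687340·1225/324 = 1/3 ✓
b·Ac: 223979/2537468·(-13/12) + 1189503/12687340·235/84 = 1/6 ✓
b·c³: (-1730513/3806202)·(-1/8) + 223979/2537468·79507/74088 + 1189503/12687340·42875/5832 = 345633485/411069816 ≠ 1/4 ⇒ order 3.
b·(c∘Ac): 223979/2537468·(-559/504) + 1189503/12687340·1175/216 = 18822853/45674424 ≠ 1/8
b·Ac²: 223979/2537468·13/24 + 1189503/12687340·6073/3528 = 55737923/266434140 ≠ 1/12
b·A²c: 1189503/12687340·(-13/6) = -5154513/25374680 ≠ 1/24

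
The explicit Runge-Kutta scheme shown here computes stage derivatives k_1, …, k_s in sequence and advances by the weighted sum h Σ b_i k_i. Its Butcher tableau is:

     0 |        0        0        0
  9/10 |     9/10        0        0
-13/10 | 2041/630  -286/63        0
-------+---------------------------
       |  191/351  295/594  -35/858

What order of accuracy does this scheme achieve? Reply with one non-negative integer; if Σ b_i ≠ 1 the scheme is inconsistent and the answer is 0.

b = (191/351, 295/594, -35/858)
c = (0, 9/10, -13/10)
Ac = (0, 0, -143/35)
Σ b_i: 191/351·1 + 295/594·1 + (-35/858)·1 = 1 ✓
b·c: 295/594·9/10 + (-35/858)·(-13/10) = 1/2 ✓
b·c²: 295/594·81/100 + (-35/858)·169/100 = 1/3 ✓
b·Ac: (-35/858)·(-143/35) = 1/6 ✓; 3 stages ⇒ order 3.

3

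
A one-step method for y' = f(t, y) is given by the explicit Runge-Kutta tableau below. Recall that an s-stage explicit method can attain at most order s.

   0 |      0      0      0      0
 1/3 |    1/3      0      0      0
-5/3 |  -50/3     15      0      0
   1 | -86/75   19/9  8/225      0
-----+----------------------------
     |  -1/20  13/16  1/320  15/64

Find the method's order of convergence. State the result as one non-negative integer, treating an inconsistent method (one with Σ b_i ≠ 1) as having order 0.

b = (-1/20, 13/16, 1/320, 15/64)
c = (0, 1/3, -5/3, 1)
Ac = (0, 0, 5, 29/45)
Σ b_i: (-1/20)·1 + 13/16·1 + 1/320·1 + 15/64·1 = 1 ✓
b·c: 13/16·1/3 + 1/320·(-5/3) + 15/64·1 = 1/2 ✓
b·c²: 13/16·1/9 + 1/320·25/9 + 15/64·1 = 1/3 ✓
b·Ac: 1/320·5 + 15/64·29/45 = 1/6 ✓
b·c³: 13/16·1/27 + 1/320·(-125/27) + 15/64·1 = 1/4 ✓
b·(c∘Ac): 1/320·(-25/3) + 15/64·29/45 = 1/8 ✓
b·Ac²: 1/320·5/3 + 15/64·1/3 = 1/12 ✓
b·A²c: 15/64·8/45 = 1/24 ✓; 4 stages ⇒ order 4.

4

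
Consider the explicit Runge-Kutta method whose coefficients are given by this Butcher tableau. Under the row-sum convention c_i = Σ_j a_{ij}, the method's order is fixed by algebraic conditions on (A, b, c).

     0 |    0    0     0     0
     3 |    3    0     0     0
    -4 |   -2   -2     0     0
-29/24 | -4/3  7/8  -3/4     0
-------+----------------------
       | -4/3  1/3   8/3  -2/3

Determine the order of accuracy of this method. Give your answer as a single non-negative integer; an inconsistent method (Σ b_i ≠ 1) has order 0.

1

b = (-4/3, 1/3, 8/3, -2/3)
c = (0, 3, -4, -29/24)
Ac = (0, 0, -6, 45/8)
Σ b_i: (-4/3)·1 + 1/3·1 + 8/3·1 + (-2/3)·1 = 1 ✓
b·c: 1/3·3 + 8/3·(-4) + (-2/3)·(-29/24) = -319/36 ≠ 1/2 ⇒ order 1.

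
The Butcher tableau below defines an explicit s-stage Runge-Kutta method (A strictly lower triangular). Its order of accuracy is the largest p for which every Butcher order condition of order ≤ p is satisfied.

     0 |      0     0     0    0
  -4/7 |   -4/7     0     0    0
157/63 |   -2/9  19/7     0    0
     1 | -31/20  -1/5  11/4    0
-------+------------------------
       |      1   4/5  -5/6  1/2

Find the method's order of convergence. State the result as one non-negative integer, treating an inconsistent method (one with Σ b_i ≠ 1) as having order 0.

b = (1, 4/5, -5/6, 1/2)
c = (0, -4/7, 157/63, 1)
Ac = (0, 0, -76/49, 8779/1260)
Σ b_i: 1·1 + 4/5·1 + (-5/6)·1 + 1/2·1 = 22/15 ≠ 1 ⇒ order 0.

0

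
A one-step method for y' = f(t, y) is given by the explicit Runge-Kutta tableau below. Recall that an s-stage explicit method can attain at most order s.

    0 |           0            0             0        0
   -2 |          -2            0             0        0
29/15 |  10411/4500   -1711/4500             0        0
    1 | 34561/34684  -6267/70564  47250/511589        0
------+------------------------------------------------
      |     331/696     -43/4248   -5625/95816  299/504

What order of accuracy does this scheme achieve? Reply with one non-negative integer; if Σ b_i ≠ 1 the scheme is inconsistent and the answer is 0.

4

b = (331/696, -43/4248, -5625/95816, 299/504)
c = (0, -2, 29/15, 1)
Ac = (0, 0, 1711/2250, 213/598)
Σ b_i: 331/696·1 + (-43/4248)·1 + (-5625/95816)·1 + 299/504·1 = 1 ✓
b·c: (-43/4248)·(-2) + (-5625/95816)·29/15 + 299/504·1 = 1/2 ✓
b·c²: (-43/4248)·4 + (-5625/95816)·841/225 + 299/504·1 = 1/3 ✓
b·Ac: (-5625/95816)·1711/2250 + 299/504·213/598 = 1/6 ✓
b·c³: (-43/4248)·(-8) + (-5625/95816)·24389/3375 + 299/504·1 = 1/4 ✓
b·(c∘Ac): (-5625/95816)·49619/33750 + 299/504·213/598 = 1/8 ✓
b·Ac²: (-5625/95816)·(-1711/1125) + 299/504·(-3/299) = 1/12 ✓
b·A²c: 299/504·21/299 = 1/24 ✓; 4 stages ⇒ order 4.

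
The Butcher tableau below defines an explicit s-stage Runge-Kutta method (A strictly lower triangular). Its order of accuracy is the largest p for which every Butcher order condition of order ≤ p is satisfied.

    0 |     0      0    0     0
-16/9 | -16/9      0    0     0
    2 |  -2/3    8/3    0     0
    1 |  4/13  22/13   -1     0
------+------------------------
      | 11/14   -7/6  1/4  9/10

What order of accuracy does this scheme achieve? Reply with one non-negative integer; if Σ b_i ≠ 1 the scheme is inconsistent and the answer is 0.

0

b = (11/14, -7/6, 1/4, 9/10)
c = (0, -16/9, 2, 1)
Ac = (0, 0, -128/27, -586/117)
Σ b_i: 11/14·1 + (-7/6)·1 + 1/4·1 + 9/10·1 = 323/420 ≠ 1 ⇒ order 0.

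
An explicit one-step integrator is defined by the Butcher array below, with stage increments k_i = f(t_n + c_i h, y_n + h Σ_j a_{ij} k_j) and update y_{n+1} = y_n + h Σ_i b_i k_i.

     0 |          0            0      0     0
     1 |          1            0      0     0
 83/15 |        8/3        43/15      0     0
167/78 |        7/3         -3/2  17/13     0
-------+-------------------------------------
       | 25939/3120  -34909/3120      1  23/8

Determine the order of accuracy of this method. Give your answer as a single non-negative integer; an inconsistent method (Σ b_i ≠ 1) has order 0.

b = (25939/3120, -34909/3120, 1, 23/8)
c = (0, 1, 83/15, 167/78)
Ac = (0, 0, 43/15, 2237/390)
Σ b_i: 25939/3120·1 + (-34909/3120)·1 + 1·1 + 23/8·1 = 1 ✓
b·c: (-34909/3120)·1 + 1·83/15 + 23/8·167/78 = 1/2 ✓
b·c²: (-34909/3120)·1 + 1·6889/225 + 23/8·27889/6084 = 39677377/1216800 ≠ 1/3 ⇒ order 2.
b·Ac: 1·43/15 + 23/8·2237/390 = 12079/624 ≠ 1/6

2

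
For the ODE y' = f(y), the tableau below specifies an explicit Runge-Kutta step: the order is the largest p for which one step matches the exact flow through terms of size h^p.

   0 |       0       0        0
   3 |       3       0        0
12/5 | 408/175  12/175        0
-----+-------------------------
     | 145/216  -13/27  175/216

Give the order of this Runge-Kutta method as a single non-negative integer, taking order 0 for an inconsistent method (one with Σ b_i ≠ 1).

b = (145/216, -13/27, 175/216)
c = (0, 3, 12/5)
Ac = (0, 0, 36/175)
Σ b_i: 145/216·1 + (-13/27)·1 + 175/216·1 = 1 ✓
b·c: (-13/27)·3 + 175/216·12/5 = 1/2 ✓
b·c²: (-13/27)·9 + 175/216·144/25 = 1/3 ✓
b·Ac: 175/216·36/175 = 1/6 ✓; 3 stages ⇒ order 3.

3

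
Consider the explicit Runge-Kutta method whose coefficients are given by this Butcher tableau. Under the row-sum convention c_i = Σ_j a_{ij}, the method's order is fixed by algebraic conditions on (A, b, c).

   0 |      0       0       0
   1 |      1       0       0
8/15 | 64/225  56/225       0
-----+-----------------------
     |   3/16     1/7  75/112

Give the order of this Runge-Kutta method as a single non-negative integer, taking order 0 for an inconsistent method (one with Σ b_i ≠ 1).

b = (3/16, 1/7, 75/112)
c = (0, 1, 8/15)
Ac = (0, 0, 56/225)
Σ b_i: 3/16·1 + 1/7·1 + 75/112·1 = 1 ✓
b·c: 1/7·1 + 75/112·8/15 = 1/2 ✓
b·c²: 1/7·1 + 75/112·64/225 = 1/3 ✓
b·Ac: 75/112·56/225 = 1/6 ✓; 3 stages ⇒ order 3.

3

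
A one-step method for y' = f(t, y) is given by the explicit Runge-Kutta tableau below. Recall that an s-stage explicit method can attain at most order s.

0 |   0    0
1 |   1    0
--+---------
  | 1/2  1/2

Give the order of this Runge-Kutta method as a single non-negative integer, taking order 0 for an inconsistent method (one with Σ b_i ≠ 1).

2

b = (1/2, 1/2)
c = (0, 1)
Σ b_i: 1/2·1 + 1/2·1 = 1 ✓
b·c: 1/2·1 = 1/2 ✓; 2 stages ⇒ order 2.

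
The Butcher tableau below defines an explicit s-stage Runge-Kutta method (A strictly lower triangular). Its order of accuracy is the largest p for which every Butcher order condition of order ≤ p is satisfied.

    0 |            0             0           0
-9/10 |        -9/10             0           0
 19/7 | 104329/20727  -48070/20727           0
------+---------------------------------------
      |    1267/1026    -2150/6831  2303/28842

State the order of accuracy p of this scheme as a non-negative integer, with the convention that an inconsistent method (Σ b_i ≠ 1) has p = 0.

b = (1267/1026, -2150/6831, 2303/28842)
c = (0, -9/10, 19/7)
Ac = (0, 0, 4807/2303)
Σ b_i: 1267/1026·1 + (-2150/6831)·1 + 2303/28842·1 = 1 ✓
b·c: (-2150/6831)·(-9/10) + 2303/28842·19/7 = 1/2 ✓
b·c²: (-2150/6831)·81/100 + 2303/28842·361/49 = 1/3 ✓
b·Ac: 2303/28842·4807/2303 = 1/6 ✓; 3 stages ⇒ order 3.

3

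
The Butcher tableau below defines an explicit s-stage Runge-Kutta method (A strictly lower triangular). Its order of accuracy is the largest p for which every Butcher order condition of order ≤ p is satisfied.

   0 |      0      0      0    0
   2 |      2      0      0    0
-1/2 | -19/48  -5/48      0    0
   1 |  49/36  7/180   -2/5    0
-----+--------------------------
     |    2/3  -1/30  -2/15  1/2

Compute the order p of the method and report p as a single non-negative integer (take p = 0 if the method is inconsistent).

b = (2/3, -1/30, -2/15, 1/2)
c = (0, 2, -1/2, 1)
Ac = (0, 0, -5/24, 5/18)
Σ b_i: 2/3·1 + (-1/30)·1 + (-2/15)·1 + 1/2·1 = 1 ✓
b·c: (-1/30)·2 + (-2/15)·(-1/2) + 1/2·1 = 1/2 ✓
b·c²: (-1/30)·4 + (-2/15)·1/4 + 1/2·1 = 1/3 ✓
b·Ac: (-2/15)·(-5/24) + 1/2·5/18 = 1/6 ✓
b·c³: (-1/30)·8 + (-2/15)·(-1/8) + 1/2·1 = 1/4 ✓
b·(c∘Ac): (-2/15)·5/48 + 1/2·5/18 = 1/8 ✓
b·Ac²: (-2/15)·(-5/12) + 1/2·1/18 = 1/12 ✓
b·A²c: 1/2·1/12 = 1/24 ✓; 4 stages ⇒ order 4.

4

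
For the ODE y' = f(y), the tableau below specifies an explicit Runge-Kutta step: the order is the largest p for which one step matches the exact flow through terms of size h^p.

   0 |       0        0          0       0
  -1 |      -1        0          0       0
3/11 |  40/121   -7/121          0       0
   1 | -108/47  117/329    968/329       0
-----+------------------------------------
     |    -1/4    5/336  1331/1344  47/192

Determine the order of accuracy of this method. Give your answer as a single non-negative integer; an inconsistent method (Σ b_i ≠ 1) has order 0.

4

b = (-1/4, 5/336, 1331/1344, 47/192)
c = (0, -1, 3/11, 1)
Ac = (0, 0, 7/121, 21/47)
Σ b_i: (-1/4)·1 + 5/336·1 + 1331/1344·1 + 47/192·1 = 1 ✓
b·c: 5/336·(-1) + 1331/1344·3/11 + 47/192·1 = 1/2 ✓
b·c²: 5/336·1 + 1331/1344·9/121 + 47/192·1 = 1/3 ✓
b·Ac: 1331/1344·7/121 + 47/192·21/47 = 1/6 ✓
b·c³: 5/336·(-1) + 1331/1344·27/1331 + 47/192·1 = 1/4 ✓
b·(c∘Ac): 1331/1344·21/1331 + 47/192·21/47 = 1/8 ✓
b·Ac²: 1331/1344·(-7/121) + 47/192·27/47 = 1/12 ✓
b·A²c: 47/192·8/47 = 1/24 ✓; 4 stages ⇒ order 4.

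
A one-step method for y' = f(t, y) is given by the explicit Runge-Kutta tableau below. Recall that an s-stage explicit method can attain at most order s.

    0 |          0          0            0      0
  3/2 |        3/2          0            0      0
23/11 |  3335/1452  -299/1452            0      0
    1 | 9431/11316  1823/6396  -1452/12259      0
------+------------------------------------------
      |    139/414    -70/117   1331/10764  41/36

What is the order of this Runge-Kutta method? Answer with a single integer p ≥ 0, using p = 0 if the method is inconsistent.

4

b = (139/414, -70/117, 1331/10764, 41/36)
c = (0, 3/2, 23/11, 1)
Ac = (0, 0, -299/968, 59/328)
Σ b_i: 139/414·1 + (-70/117)·1 + 1331/10764·1 + 41/36·1 = 1 ✓
b·c: (-70/117)·3/2 + 1331/10764·23/11 + 41/36·1 = 1/2 ✓
b·c²: (-70/117)·9/4 + 1331/10764·529/121 + 41/36·1 = 1/3 ✓
b·Ac: 1331/10764·(-299/968) + 41/36·59/328 = 1/6 ✓
b·c³: (-70/117)·27/8 + 1331/10764·12167/1331 + 41/36·1 = 1/4 ✓
b·(c∘Ac): 1331/10764·(-6877/10648) + 41/36·59/328 = 1/8 ✓
b·Ac²: 1331/10764·(-897/1936) + 41/36·81/656 = 1/12 ✓
b·A²c: 41/36·3/82 = 1/24 ✓; 4 stages ⇒ order 4.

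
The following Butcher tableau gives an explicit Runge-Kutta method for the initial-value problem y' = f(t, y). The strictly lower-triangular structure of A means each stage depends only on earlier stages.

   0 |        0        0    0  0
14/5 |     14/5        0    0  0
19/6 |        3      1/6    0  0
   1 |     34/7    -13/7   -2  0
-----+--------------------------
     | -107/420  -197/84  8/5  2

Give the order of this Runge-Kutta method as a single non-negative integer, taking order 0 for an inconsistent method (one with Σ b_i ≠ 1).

b = (-107/420, -197/84, 8/5, 2)
c = (0, 14/5, 19/6, 1)
Ac = (0, 0, 7/15, -173/15)
Σ b_i: (-107/420)·1 + (-197/84)·1 + 8/5·1 + 2·1 = 1 ✓
b·c: (-197/84)·14/5 + 8/5·19/6 + 2·1 = 1/2 ✓
b·c²: (-197/84)·196/25 + 8/5·361/36 + 2·1 = -77/225 ≠ 1/3 ⇒ order 2.
b·Ac: 8/5·7/15 + 2·(-173/15) = -558/25 ≠ 1/6

2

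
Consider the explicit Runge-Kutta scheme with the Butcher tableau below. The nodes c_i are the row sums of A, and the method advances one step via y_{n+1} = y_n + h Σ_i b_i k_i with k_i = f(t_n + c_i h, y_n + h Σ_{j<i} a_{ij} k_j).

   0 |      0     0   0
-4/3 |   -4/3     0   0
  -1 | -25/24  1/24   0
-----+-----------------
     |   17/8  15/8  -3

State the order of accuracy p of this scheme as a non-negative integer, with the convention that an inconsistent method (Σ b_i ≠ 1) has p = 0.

3

b = (17/8, 15/8, -3)
c = (0, -4/3, -1)
Ac = (0, 0, -1/18)
Σ b_i: 17/8·1 + 15/8·1 + (-3)·1 = 1 ✓
b·c: 15/8·(-4/3) + (-3)·(-1) = 1/2 ✓
b·c²: 15/8·16/9 + (-3)·1 = 1/3 ✓
b·Ac: (-3)·(-1/18) = 1/6 ✓; 3 stages ⇒ order 3.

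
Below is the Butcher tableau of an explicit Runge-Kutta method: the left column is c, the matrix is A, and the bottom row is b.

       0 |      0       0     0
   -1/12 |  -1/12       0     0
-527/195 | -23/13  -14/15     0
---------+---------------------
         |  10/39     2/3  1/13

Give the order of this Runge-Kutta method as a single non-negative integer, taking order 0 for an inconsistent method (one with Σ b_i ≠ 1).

b = (10/39, 2/3, 1/13)
c = (0, -1/12, -527/195)
Ac = (0, 0, 7/90)
Σ b_i: 10/39·1 + 2/3·1 + 1/13·1 = 1 ✓
b·c: 2/3·(-1/12) + 1/13·(-527/195) = -4007/15210 ≠ 1/2 ⇒ order 1.

1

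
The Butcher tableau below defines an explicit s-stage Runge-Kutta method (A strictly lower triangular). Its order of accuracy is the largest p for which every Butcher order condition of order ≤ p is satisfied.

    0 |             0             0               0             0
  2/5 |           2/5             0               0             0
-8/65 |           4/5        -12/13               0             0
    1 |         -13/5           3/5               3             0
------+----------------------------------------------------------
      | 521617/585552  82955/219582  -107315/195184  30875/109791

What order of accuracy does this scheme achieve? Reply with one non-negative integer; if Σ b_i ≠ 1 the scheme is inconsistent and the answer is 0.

b = (521617/585552, 82955/219582, -107315/195184, 30875/109791)
c = (0, 2/5, -8/65, 1)
Ac = (0, 0, -24/65, -42/325)
Σ b_i: 521617/585552·1 + 82955/219582·1 + (-107315/195184)·1 + 30875/109791·1 = 1 ✓
b·c: 82955/219582·2/5 + (-107315/195184)·(-8/65) + 30875/109791·1 = 1/2 ✓
b·c²: 82955/219582·4/25 + (-107315/195184)·64/4225 + 30875/109791·1 = 1/3 ✓
b·Ac: (-107315/195184)·(-24/65) + 30875/109791·(-42/325) = 1/6 ✓
b·c³: 82955/219582·8/125 + (-107315/195184)·(-512/274625) + 30875/109791·1 = 3644561/11894025 ≠ 1/4 ⇒ order 3.
b·(c∘Ac): (-107315/195184)·192/4225 + 30875/109791·(-42/325) = -11222/182985 ≠ 1/8
b·Ac²: (-107315/195184)·(-48/325) + 30875/109791·2988/21125 = 95929/792935 ≠ 1/12
b·A²c: 30875/109791·(-72/65) = -3800/12199 ≠ 1/24

3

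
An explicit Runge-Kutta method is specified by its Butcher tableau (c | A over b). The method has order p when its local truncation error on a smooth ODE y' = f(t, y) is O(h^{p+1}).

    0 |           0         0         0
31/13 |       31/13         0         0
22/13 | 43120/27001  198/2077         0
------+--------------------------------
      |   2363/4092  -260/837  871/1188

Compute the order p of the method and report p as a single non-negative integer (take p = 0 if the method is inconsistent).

3

b = (2363/4092, -260/837, 871/1188)
c = (0, 31/13, 22/13)
Ac = (0, 0, 198/871)
Σ b_i: 2363/4092·1 + (-260/837)·1 + 871/1188·1 = 1 ✓
b·c: (-260/837)·31/13 + 871/1188·22/13 = 1/2 ✓
b·c²: (-260/837)·961/169 + 871/1188·484/169 = 1/3 ✓
b·Ac: 871/1188·198/871 = 1/6 ✓; 3 stages ⇒ order 3.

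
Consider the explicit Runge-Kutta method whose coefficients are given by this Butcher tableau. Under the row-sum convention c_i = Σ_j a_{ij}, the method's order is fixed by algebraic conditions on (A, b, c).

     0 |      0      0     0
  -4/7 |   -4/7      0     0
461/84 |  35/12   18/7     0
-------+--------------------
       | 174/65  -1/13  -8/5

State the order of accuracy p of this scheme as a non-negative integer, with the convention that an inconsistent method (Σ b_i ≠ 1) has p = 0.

b = (174/65, -1/13, -8/5)
c = (0, -4/7, 461/84)
Ac = (0, 0, -72/49)
Σ b_i: 174/65·1 + (-1/13)·1 + (-8/5)·1 = 1 ✓
b·c: (-1/13)·(-4/7) + (-8/5)·461/84 = -11926/1365 ≠ 1/2 ⇒ order 1.

1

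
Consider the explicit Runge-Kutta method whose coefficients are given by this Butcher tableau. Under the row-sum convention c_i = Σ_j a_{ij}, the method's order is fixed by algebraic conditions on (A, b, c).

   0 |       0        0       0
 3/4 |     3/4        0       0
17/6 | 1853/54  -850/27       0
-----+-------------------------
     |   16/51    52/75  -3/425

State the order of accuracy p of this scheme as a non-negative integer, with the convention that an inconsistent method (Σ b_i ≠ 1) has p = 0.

b = (16/51, 52/75, -3/425)
c = (0, 3/4, 17/6)
Ac = (0, 0, -425/18)
Σ b_i: 16/51·1 + 52/75·1 + (-3/425)·1 = 1 ✓
b·c: 52/75·3/4 + (-3/425)·17/6 = 1/2 ✓
b·c²: 52/75·9/16 + (-3/425)·289/36 = 1/3 ✓
b·Ac: (-3/425)·(-425/18) = 1/6 ✓; 3 stages ⇒ order 3.

3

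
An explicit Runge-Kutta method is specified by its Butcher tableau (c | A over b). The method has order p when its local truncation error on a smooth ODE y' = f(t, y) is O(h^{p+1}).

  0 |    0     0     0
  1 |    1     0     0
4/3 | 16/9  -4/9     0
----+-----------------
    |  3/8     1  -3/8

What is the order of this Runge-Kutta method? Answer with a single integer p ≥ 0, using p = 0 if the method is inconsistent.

3

b = (3/8, 1, -3/8)
c = (0, 1, 4/3)
Ac = (0, 0, -4/9)
Σ b_i: 3/8·1 + 1·1 + (-3/8)·1 = 1 ✓
b·c: 1·1 + (-3/8)·4/3 = 1/2 ✓
b·c²: 1·1 + (-3/8)·16/9 = 1/3 ✓
b·Ac: (-3/8)·(-4/9) = 1/6 ✓; 3 stages ⇒ order 3.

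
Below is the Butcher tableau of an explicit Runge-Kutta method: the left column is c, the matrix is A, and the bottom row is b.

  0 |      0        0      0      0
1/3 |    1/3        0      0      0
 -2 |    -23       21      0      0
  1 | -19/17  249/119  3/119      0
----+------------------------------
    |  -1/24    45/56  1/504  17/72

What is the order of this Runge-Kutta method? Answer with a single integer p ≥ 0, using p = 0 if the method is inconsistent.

4

b = (-1/24, 45/56, 1/504, 17/72)
c = (0, 1/3, -2, 1)
Ac = (0, 0, 7, 11/17)
Σ b_i: (-1/24)·1 + 45/56·1 + 1/504·1 + 17/72·1 = 1 ✓
b·c: 45/56·1/3 + 1/504·(-2) + 17/72·1 = 1/2 ✓
b·c²: 45/56·1/9 + 1/504·4 + 17/72·1 = 1/3 ✓
b·Ac: 1/504·7 + 17/72·11/17 = 1/6 ✓
b·c³: 45/56·1/27 + 1/504·(-8) + 17/72·1 = 1/4 ✓
b·(c∘Ac): 1/504·(-14) + 17/72·11/17 = 1/8 ✓
b·Ac²: 1/504·7/3 + 17/72·1/3 = 1/12 ✓
b·A²c: 17/72·3/17 = 1/24 ✓; 4 stages ⇒ order 4.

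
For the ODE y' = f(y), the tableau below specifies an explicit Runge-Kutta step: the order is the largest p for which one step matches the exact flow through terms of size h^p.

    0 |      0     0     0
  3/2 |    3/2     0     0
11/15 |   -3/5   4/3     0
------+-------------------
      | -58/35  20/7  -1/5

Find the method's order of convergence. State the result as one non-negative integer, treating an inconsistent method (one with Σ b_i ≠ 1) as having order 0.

b = (-58/35, 20/7, -1/5)
c = (0, 3/2, 11/15)
Ac = (0, 0, 2)
Σ b_i: (-58/35)·1 + 20/7·1 + (-1/5)·1 = 1 ✓
b·c: 20/7·3/2 + (-1/5)·11/15 = 2173/525 ≠ 1/2 ⇒ order 1.

1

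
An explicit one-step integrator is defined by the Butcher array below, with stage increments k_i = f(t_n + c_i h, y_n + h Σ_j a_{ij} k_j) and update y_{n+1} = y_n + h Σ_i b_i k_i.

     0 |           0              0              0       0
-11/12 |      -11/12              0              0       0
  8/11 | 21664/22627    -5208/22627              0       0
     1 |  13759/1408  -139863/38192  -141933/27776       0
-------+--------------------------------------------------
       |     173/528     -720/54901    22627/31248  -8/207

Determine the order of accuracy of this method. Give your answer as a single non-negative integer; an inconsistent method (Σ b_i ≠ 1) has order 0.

4

b = (173/528, -720/54901, 22627/31248, -8/207)
c = (0, -11/12, 8/11, 1)
Ac = (0, 0, 434/2057, -23/64)
Σ b_i: 173/528·1 + (-720/54901)·1 + 22627/31248·1 + (-8/207)·1 = 1 ✓
b·c: (-720/54901)·(-11/12) + 22627/31248·8/11 + (-8/207)·1 = 1/2 ✓
b·c²: (-720/54901)·121/144 + 22627/31248·64/121 + (-8/207)·1 = 1/3 ✓
b·Ac: 22627/31248·434/2057 + (-8/207)·(-23/64) = 1/6 ✓
b·c³: (-720/54901)·(-1331/1728) + 22627/31248·512/1331 + (-8/207)·1 = 1/4 ✓
b·(c∘Ac): 22627/31248·3472/22627 + (-8/207)·(-23/64) = 1/8 ✓
b·Ac²: 22627/31248·(-217/1122) + (-8/207)·(-4439/768) = 1/12 ✓
b·A²c: (-8/207)·(-69/64) = 1/24 ✓; 4 stages ⇒ order 4.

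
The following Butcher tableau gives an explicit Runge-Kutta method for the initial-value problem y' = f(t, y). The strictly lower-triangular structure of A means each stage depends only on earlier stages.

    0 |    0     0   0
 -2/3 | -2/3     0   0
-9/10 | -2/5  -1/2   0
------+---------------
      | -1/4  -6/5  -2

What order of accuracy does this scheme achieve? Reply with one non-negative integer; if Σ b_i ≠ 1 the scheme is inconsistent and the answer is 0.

0

b = (-1/4, -6/5, -2)
c = (0, -2/3, -9/10)
Ac = (0, 0, 1/3)
Σ b_i: (-1/4)·1 + (-6/5)·1 + (-2)·1 = -69/20 ≠ 1 ⇒ order 0.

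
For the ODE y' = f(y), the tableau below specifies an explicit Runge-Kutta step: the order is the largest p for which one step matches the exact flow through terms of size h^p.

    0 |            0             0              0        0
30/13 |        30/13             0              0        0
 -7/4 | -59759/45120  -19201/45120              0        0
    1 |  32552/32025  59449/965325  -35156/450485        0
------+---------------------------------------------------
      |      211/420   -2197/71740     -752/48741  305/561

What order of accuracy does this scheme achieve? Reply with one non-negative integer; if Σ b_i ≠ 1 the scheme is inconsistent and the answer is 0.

4

b = (211/420, -2197/71740, -752/48741, 305/561)
c = (0, 30/13, -7/4, 1)
Ac = (0, 0, -1477/1504, 17/61)
Σ b_i: 211/420·1 + (-2197/71740)·1 + (-752/48741)·1 + 305/561·1 = 1 ✓
b·c: (-2197/71740)·30/13 + (-752/48741)·(-7/4) + 305/561·1 = 1/2 ✓
b·c²: (-2197/71740)·900/169 + (-752/48741)·49/16 + 305/561·1 = 1/3 ✓
b·Ac: (-752/48741)·(-1477/1504) + 305/561·17/61 = 1/6 ✓
b·c³: (-2197/71740)·27000/2197 + (-752/48741)·(-343/64) + 305/561·1 = 1/4 ✓
b·(c∘Ac): (-752/48741)·10339/6016 + 305/561·17/61 = 1/8 ✓
b·Ac²: (-752/48741)·(-22155/9776) + 305/561·1411/15860 = 1/12 ✓
b·A²c: 305/561·187/2440 = 1/24 ✓; 4 stages ⇒ order 4.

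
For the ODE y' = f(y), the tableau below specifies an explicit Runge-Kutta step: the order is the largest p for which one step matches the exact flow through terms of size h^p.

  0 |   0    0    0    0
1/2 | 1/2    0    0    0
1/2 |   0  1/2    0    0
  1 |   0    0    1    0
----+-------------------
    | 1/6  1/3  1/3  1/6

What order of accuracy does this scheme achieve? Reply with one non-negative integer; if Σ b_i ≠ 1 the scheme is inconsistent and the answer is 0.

4

b = (1/6, 1/3, 1/3, 1/6)
c = (0, 1/2, 1/2, 1)
Ac = (0, 0, 1/4, 1/2)
Σ b_i: 1/6·1 + 1/3·1 + 1/3·1 + 1/6·1 = 1 ✓
b·c: 1/3·1/2 + 1/3·1/2 + 1/6·1 = 1/2 ✓
b·c²: 1/3·1/4 + 1/3·1/4 + 1/6·1 = 1/3 ✓
b·Ac: 1/3·1/4 + 1/6·1/2 = 1/6 ✓
b·c³: 1/3·1/8 + 1/3·1/8 + 1/6·1 = 1/4 ✓
b·(c∘Ac): 1/3·1/8 + 1/6·1/2 = 1/8 ✓
b·Ac²: 1/3·1/8 + 1/6·1/4 = 1/12 ✓
b·A²c: 1/6·1/4 = 1/24 ✓; 4 stages ⇒ order 4.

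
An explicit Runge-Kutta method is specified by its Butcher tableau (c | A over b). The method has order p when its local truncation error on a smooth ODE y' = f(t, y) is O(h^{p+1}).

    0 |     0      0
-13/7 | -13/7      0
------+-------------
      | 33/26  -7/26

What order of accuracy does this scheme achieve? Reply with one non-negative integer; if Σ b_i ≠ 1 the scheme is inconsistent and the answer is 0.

b = (33/26, -7/26)
c = (0, -13/7)
Σ b_i: 33/26·1 + (-7/26)·1 = 1 ✓
b·c: (-7/26)·(-13/7) = 1/2 ✓; 2 stages ⇒ order 2.

2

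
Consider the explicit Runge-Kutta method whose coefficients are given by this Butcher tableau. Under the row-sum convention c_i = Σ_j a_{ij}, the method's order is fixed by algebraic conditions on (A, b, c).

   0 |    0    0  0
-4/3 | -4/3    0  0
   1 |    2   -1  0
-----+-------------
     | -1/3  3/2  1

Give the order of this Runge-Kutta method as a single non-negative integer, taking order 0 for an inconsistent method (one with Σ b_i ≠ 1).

b = (-1/3, 3/2, 1)
c = (0, -4/3, 1)
Ac = (0, 0, 4/3)
Σ b_i: (-1/3)·1 + 3/2·1 + 1·1 = 13/6 ≠ 1 ⇒ order 0.

0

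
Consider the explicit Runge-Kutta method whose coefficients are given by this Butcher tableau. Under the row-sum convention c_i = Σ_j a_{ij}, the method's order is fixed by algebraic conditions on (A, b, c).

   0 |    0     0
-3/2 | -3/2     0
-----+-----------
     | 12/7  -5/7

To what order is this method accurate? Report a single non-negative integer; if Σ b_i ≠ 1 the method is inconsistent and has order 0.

1

b = (12/7, -5/7)
c = (0, -3/2)
Σ b_i: 12/7·1 + (-5/7)·1 = 1 ✓
b·c: (-5/7)·(-3/2) = 15/14 ≠ 1/2 ⇒ order 1.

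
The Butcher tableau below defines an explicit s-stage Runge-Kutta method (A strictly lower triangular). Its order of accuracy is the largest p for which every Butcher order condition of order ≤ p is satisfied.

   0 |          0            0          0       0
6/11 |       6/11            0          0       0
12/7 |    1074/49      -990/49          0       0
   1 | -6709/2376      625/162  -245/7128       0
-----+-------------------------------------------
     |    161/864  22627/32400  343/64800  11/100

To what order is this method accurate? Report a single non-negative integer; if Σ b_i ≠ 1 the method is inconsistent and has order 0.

b = (161/864, 22627/32400, 343/64800, 11/100)
c = (0, 6/11, 12/7, 1)
Ac = (0, 0, -540/49, 45/22)
Σ b_i: 161/864·1 + 22627/32400·1 + 343/64800·1 + 11/100·1 = 1 ✓
b·c: 22627/32400·6/11 + 343/64800·12/7 + 11/100·1 = 1/2 ✓
b·c²: 22627/32400·36/121 + 343/64800·144/49 + 11/100·1 = 1/3 ✓
b·Ac: 343/64800·(-540/49) + 11/100·45/22 = 1/6 ✓
b·c³: 22627/32400·216/1331 + 343/64800·1728/343 + 11/100·1 = 1/4 ✓
b·(c∘Ac): 343/64800·(-6480/343) + 11/100·45/22 = 1/8 ✓
b·Ac²: 343/64800·(-3240/539) + 11/100·380/363 = 1/12 ✓
b·A²c: 11/100·25/66 = 1/24 ✓; 4 stages ⇒ order 4.

4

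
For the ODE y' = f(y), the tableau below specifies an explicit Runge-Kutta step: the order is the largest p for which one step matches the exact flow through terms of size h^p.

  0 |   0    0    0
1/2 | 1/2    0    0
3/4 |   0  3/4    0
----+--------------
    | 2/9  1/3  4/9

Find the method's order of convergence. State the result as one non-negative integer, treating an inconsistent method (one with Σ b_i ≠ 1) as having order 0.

b = (2/9, 1/3, 4/9)
c = (0, 1/2, 3/4)
Ac = (0, 0, 3/8)
Σ b_i: 2/9·1 + 1/3·1 + 4/9·1 = 1 ✓
b·c: 1/3·1/2 + 4/9·3/4 = 1/2 ✓
b·c²: 1/3·1/4 + 4/9·9/16 = 1/3 ✓
b·Ac: 4/9·3/8 = 1/6 ✓; 3 stages ⇒ order 3.

3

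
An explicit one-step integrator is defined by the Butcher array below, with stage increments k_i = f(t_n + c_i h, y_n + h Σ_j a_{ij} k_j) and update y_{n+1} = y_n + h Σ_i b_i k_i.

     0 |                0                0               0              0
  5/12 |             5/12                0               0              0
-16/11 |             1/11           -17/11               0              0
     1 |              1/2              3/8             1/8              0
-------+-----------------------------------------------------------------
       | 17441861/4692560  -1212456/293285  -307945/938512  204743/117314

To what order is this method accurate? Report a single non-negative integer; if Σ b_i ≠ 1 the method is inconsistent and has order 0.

b = (17441861/4692560, -1212456/293285, -307945/938512, 204743/117314)
c = (0, 5/12, -16/11, 1)
Ac = (0, 0, -85/132, -9/352)
Σ b_i: 17441861/4692560·1 + (-1212456/293285)·1 + (-307945/938512)·1 + 204743/117314·1 = 1 ✓
b·c: (-1212456/293285)·5/12 + (-307945/938512)·(-16/11) + 204743/117314·1 = 1/2 ✓
b·c²: (-1212456/293285)·25/144 + (-307945/938512)·256/121 + 204743/117314·1 = 1/3 ✓
b·Ac: (-307945/938512)·(-85/132) + 204743/117314·(-9/352) = 1/6 ✓
b·c³: (-1212456/293285)·125/1728 + (-307945/938512)·(-4096/1331) + 204743/117314·1 = 114094943/46456344 ≠ 1/4 ⇒ order 3.
b·(c∘Ac): (-307945/938512)·340/363 + 204743/117314·(-9/352) = -3963751/11262144 ≠ 1/8
b·Ac²: (-307945/938512)·(-425/1584) + 204743/117314·15313/46464 = 30810601/46456344 ≠ 1/12
b·A²c: 204743/117314·(-85/1056) = -1582105/11262144 ≠ 1/24

3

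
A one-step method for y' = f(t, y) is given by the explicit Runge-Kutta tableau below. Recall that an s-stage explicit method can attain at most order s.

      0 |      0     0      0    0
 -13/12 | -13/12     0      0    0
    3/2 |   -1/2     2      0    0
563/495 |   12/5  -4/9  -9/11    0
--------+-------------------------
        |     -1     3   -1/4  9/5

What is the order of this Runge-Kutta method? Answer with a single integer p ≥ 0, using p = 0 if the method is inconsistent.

b = (-1, 3, -1/4, 9/5)
c = (0, -13/12, 3/2, 563/495)
Ac = (0, 0, -13/6, -443/594)
Σ b_i: (-1)·1 + 3·1 + (-1/4)·1 + 9/5·1 = 71/20 ≠ 1 ⇒ order 0.

0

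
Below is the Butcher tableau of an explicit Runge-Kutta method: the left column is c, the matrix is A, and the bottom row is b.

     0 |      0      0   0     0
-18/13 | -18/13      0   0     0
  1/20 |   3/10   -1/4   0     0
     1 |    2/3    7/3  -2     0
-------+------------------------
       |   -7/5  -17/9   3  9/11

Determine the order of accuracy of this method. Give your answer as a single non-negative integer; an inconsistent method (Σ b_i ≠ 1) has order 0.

b = (-7/5, -17/9, 3, 9/11)
c = (0, -18/13, 1/20, 1)
Ac = (0, 0, 9/26, -433/130)
Σ b_i: (-7/5)·1 + (-17/9)·1 + 3·1 + 9/11·1 = 262/495 ≠ 1 ⇒ order 0.

0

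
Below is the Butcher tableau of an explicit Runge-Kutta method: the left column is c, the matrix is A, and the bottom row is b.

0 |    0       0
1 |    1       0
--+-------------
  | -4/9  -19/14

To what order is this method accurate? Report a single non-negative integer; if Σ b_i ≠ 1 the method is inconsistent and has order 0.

0

b = (-4/9, -19/14)
c = (0, 1)
Σ b_i: (-4/9)·1 + (-19/14)·1 = -227/126 ≠ 1 ⇒ order 0.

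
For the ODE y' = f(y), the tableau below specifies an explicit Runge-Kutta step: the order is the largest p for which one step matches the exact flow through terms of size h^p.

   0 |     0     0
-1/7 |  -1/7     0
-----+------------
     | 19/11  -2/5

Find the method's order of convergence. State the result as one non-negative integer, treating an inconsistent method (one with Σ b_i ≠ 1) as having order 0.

0

b = (19/11, -2/5)
c = (0, -1/7)
Σ b_i: 19/11·1 + (-2/5)·1 = 73/55 ≠ 1 ⇒ order 0.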